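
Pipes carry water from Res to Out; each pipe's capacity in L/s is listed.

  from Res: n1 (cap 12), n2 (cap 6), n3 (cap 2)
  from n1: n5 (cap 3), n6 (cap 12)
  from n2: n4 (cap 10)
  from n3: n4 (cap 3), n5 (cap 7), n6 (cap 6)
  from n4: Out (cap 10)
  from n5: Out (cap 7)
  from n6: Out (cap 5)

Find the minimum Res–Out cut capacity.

Augment Res→n1→n5→Out: bottleneck 3, flow now 3.
Augment Res→n1→n6→Out: bottleneck 5, flow now 8.
Augment Res→n2→n4→Out: bottleneck 6, flow now 14.
Augment Res→n3→n4→Out: bottleneck 2, flow now 16.
No augmenting path remains; maximum flow = 16.
By max-flow min-cut, the minimum cut capacity equals the max flow.
In the residual graph, reachable from Res: {Res, n1, n6}.
Min-cut edges: Res→n2 (6), Res→n3 (2), n1→n5 (3), n6→Out (5); capacity 6 + 2 + 3 + 5 = 16.

16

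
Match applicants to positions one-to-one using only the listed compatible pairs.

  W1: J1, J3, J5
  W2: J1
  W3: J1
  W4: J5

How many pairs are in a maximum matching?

Unit-capacity flow: source→left, listed edges, right→sink; max matching = max flow.
Augmenting path W1→J1 (+1); matched 1.
Augmenting path W4→J5 (+1); matched 2.
Augmenting path W2→J1→W1→J3 (+1); matched 3.
No augmenting path remains; maximum matching = 3.
König certificate: {W1, W4, J1} is a vertex cover of size 3 (every listed pair touches it), so no matching can be larger.

3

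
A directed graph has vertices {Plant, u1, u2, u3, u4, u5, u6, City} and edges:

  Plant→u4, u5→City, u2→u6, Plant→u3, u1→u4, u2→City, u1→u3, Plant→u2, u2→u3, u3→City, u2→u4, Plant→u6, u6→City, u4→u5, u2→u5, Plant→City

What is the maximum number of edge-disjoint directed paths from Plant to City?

Assign every edge capacity 1; by Menger, the answer equals the max flow.
Path Plant→City (+1); total 1.
Path Plant→u2→City (+1); total 2.
Path Plant→u3→City (+1); total 3.
Path Plant→u6→City (+1); total 4.
Path Plant→u4→u5→City (+1); total 5.
No residual Plant→City path; max flow = 5.
Certifying cut of size 5: {Plant→City, Plant→u2, Plant→u3, Plant→u4, Plant→u6}.

5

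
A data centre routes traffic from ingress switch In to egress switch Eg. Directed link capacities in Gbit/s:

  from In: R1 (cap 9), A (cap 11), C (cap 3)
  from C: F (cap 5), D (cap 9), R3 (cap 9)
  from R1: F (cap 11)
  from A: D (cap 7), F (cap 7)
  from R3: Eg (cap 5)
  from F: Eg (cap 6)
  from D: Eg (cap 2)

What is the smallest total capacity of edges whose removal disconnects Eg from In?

11

Augment In→C→R3→Eg: bottleneck 3, flow now 3.
Augment In→R1→F→Eg: bottleneck 6, flow now 9.
Augment In→A→D→Eg: bottleneck 2, flow now 11.
No augmenting path remains; maximum flow = 11.
By max-flow min-cut, the minimum cut capacity equals the max flow.
In the residual graph, reachable from In: {In, R1, A, F, D}.
Min-cut edges: In→C (3), F→Eg (6), D→Eg (2); capacity 3 + 6 + 2 = 11.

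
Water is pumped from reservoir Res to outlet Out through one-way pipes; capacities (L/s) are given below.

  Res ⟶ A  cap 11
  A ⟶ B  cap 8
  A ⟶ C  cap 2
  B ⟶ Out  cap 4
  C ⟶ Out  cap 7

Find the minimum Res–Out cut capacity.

6

Augment Res→A→B→Out: bottleneck 4, flow now 4.
Augment Res→A→C→Out: bottleneck 2, flow now 6.
No augmenting path remains; maximum flow = 6.
By max-flow min-cut, the minimum cut capacity equals the max flow.
In the residual graph, reachable from Res: {Res, A, B}.
Min-cut edges: A→C (2), B→Out (4); capacity 2 + 4 = 6.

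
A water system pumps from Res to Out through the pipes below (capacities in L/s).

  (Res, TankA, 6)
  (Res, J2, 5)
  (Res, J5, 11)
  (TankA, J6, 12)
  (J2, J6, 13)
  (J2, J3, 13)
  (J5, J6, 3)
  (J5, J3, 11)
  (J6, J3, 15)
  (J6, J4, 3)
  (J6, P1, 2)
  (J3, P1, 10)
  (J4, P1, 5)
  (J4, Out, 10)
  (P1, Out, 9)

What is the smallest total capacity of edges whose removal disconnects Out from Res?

Augment Res→TankA→J6→J4→Out: bottleneck 3, flow now 3.
Augment Res→TankA→J6→P1→Out: bottleneck 2, flow now 5.
Augment Res→J2→J3→P1→Out: bottleneck 5, flow now 10.
Augment Res→J5→J3→P1→Out: bottleneck 2, flow now 12.
No augmenting path remains; maximum flow = 12.
By max-flow min-cut, the minimum cut capacity equals the max flow.
In the residual graph, reachable from Res: {Res, TankA, J2, J5, J6, J3, P1}.
Min-cut edges: J6→J4 (3), P1→Out (9); capacity 3 + 9 = 12.

12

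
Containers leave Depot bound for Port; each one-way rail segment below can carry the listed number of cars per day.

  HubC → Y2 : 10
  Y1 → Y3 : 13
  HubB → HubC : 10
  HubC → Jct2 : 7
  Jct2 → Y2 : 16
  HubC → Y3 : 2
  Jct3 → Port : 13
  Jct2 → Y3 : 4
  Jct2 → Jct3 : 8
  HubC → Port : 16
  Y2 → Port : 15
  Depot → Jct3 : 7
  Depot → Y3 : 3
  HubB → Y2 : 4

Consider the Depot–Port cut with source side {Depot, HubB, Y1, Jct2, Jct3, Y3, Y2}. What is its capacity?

Edges leaving {Depot, HubB, Y1, Jct2, Jct3, Y3, Y2}: HubB→HubC (10), Jct3→Port (13), Y2→Port (15).
Cut capacity = 10 + 13 + 15 = 38.

38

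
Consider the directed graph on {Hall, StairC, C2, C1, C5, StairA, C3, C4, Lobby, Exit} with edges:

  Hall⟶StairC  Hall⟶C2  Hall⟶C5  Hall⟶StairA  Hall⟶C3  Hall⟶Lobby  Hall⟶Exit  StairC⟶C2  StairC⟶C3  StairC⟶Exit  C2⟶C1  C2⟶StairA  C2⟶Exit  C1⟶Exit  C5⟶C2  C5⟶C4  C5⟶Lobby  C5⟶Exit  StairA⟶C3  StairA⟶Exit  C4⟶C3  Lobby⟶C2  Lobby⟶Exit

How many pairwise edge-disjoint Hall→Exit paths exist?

Assign every edge capacity 1; by Menger, the answer equals the max flow.
Path Hall→Exit (+1); total 1.
Path Hall→StairC→Exit (+1); total 2.
Path Hall→C2→Exit (+1); total 3.
Path Hall→C5→Exit (+1); total 4.
Path Hall→StairA→Exit (+1); total 5.
Path Hall→Lobby→Exit (+1); total 6.
No residual Hall→Exit path; max flow = 6.
Certifying cut of size 6: {Hall→C2, Hall→C5, Hall→Exit, Hall→Lobby, Hall→StairA, Hall→StairC}.

6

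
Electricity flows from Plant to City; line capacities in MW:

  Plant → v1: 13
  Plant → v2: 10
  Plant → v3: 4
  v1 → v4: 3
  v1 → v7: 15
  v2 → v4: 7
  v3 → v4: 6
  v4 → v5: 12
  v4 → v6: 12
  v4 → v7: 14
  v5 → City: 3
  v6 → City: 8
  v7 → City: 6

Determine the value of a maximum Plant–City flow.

Augment Plant→v1→v7→City: bottleneck 6, flow now 6.
Augment Plant→v1→v4→v5→City: bottleneck 3, flow now 9.
Augment Plant→v2→v4→v6→City: bottleneck 7, flow now 16.
Augment Plant→v3→v4→v6→City: bottleneck 1, flow now 17.
No augmenting path remains; maximum flow = 17.
In the residual graph, reachable from Plant: {Plant, v1, v2, v3, v4, v5, v6, v7}.
Min-cut edges: v5→City (3), v6→City (8), v7→City (6); capacity 3 + 8 + 6 = 17.
This cut is saturated, so no flow can exceed 17.

17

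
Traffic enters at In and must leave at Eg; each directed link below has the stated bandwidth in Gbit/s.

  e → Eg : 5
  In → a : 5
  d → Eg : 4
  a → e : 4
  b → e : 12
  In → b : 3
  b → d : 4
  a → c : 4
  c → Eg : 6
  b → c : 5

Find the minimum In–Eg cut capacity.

8

Augment In→a→c→Eg: bottleneck 4, flow now 4.
Augment In→a→e→Eg: bottleneck 1, flow now 5.
Augment In→b→c→Eg: bottleneck 2, flow now 7.
Augment In→b→d→Eg: bottleneck 1, flow now 8.
No augmenting path remains; maximum flow = 8.
By max-flow min-cut, the minimum cut capacity equals the max flow.
In the residual graph, reachable from In: {In}.
Min-cut edges: In→a (5), In→b (3); capacity 5 + 3 = 8.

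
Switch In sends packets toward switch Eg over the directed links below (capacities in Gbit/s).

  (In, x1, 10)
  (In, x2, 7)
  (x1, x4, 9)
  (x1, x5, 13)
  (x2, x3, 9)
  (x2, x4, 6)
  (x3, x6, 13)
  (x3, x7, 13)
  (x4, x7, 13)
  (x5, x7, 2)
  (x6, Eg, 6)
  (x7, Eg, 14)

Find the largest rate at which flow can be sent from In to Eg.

Augment In→x1→x4→x7→Eg: bottleneck 9, flow now 9.
Augment In→x1→x5→x7→Eg: bottleneck 1, flow now 10.
Augment In→x2→x3→x6→Eg: bottleneck 6, flow now 16.
Augment In→x2→x3→x7→Eg: bottleneck 1, flow now 17.
No augmenting path remains; maximum flow = 17.
In the residual graph, reachable from In: {In}.
Min-cut edges: In→x1 (10), In→x2 (7); capacity 10 + 7 = 17.
This cut is saturated, so no flow can exceed 17.

17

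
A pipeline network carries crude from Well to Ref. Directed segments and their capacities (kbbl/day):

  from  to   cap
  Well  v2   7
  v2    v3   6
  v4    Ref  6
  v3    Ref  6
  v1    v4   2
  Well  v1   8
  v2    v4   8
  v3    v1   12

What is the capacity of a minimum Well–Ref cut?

9

Augment Well→v1→v4→Ref: bottleneck 2, flow now 2.
Augment Well→v2→v3→Ref: bottleneck 6, flow now 8.
Augment Well→v2→v4→Ref: bottleneck 1, flow now 9.
No augmenting path remains; maximum flow = 9.
By max-flow min-cut, the minimum cut capacity equals the max flow.
In the residual graph, reachable from Well: {Well, v1}.
Min-cut edges: Well→v2 (7), v1→v4 (2); capacity 7 + 2 = 9.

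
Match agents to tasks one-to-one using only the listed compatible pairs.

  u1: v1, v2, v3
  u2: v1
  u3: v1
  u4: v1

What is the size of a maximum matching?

2

Unit-capacity flow: source→left, listed edges, right→sink; max matching = max flow.
Augmenting path u1→v1 (+1); matched 1.
Augmenting path u2→v1→u1→v2 (+1); matched 2.
No augmenting path remains; maximum matching = 2.
König certificate: {u1, v1} is a vertex cover of size 2 (every listed pair touches it), so no matching can be larger.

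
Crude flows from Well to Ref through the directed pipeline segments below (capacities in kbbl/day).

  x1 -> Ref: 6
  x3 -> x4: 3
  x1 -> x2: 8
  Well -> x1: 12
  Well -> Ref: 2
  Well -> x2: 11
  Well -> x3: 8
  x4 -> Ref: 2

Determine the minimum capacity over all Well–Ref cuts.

Augment Well→Ref: bottleneck 2, flow now 2.
Augment Well→x1→Ref: bottleneck 6, flow now 8.
Augment Well→x3→x4→Ref: bottleneck 2, flow now 10.
No augmenting path remains; maximum flow = 10.
By max-flow min-cut, the minimum cut capacity equals the max flow.
In the residual graph, reachable from Well: {Well, x1, x2, x3, x4}.
Min-cut edges: Well→Ref (2), x1→Ref (6), x4→Ref (2); capacity 2 + 6 + 2 = 10.

10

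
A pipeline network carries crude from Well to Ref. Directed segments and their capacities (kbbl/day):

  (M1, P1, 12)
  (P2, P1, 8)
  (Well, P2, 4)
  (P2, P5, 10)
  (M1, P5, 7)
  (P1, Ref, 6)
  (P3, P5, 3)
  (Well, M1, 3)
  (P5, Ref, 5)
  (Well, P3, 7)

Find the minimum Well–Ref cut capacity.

10

Augment Well→P3→P5→Ref: bottleneck 3, flow now 3.
Augment Well→P2→P1→Ref: bottleneck 4, flow now 7.
Augment Well→M1→P1→Ref: bottleneck 2, flow now 9.
Augment Well→M1→P5→Ref: bottleneck 1, flow now 10.
No augmenting path remains; maximum flow = 10.
By max-flow min-cut, the minimum cut capacity equals the max flow.
In the residual graph, reachable from Well: {Well, P3}.
Min-cut edges: Well→P2 (4), Well→M1 (3), P3→P5 (3); capacity 4 + 3 + 3 = 10.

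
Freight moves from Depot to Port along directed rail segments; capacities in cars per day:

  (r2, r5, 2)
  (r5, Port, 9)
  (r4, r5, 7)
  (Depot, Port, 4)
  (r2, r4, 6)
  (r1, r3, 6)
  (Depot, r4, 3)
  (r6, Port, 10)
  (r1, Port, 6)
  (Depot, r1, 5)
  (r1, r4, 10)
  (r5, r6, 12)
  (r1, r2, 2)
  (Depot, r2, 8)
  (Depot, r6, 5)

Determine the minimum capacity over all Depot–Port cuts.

23

Augment Depot→Port: bottleneck 4, flow now 4.
Augment Depot→r1→Port: bottleneck 5, flow now 9.
Augment Depot→r6→Port: bottleneck 5, flow now 14.
Augment Depot→r2→r5→Port: bottleneck 2, flow now 16.
Augment Depot→r4→r5→Port: bottleneck 3, flow now 19.
Augment Depot→r2→r4→r5→Port: bottleneck 4, flow now 23.
No augmenting path remains; maximum flow = 23.
By max-flow min-cut, the minimum cut capacity equals the max flow.
In the residual graph, reachable from Depot: {Depot, r2, r4}.
Min-cut edges: Depot→r1 (5), Depot→r6 (5), Depot→Port (4), r2→r5 (2), r4→r5 (7); capacity 5 + 5 + 4 + 2 + 7 = 23.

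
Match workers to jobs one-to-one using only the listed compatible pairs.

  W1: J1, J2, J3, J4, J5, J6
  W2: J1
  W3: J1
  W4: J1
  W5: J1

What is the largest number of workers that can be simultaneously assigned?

Unit-capacity flow: source→left, listed edges, right→sink; max matching = max flow.
Augmenting path W1→J1 (+1); matched 1.
Augmenting path W2→J1→W1→J2 (+1); matched 2.
No augmenting path remains; maximum matching = 2.
König certificate: {W1, J1} is a vertex cover of size 2 (every listed pair touches it), so no matching can be larger.

2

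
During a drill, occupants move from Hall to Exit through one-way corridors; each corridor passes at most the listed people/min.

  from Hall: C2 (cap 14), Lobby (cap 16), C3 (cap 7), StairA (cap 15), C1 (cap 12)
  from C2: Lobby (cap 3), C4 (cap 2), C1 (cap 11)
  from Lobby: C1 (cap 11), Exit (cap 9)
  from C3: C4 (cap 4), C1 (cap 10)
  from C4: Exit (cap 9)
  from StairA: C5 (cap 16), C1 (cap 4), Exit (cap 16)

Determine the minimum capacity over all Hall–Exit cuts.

30

Augment Hall→Lobby→Exit: bottleneck 9, flow now 9.
Augment Hall→StairA→Exit: bottleneck 15, flow now 24.
Augment Hall→C2→C4→Exit: bottleneck 2, flow now 26.
Augment Hall→C3→C4→Exit: bottleneck 4, flow now 30.
No augmenting path remains; maximum flow = 30.
By max-flow min-cut, the minimum cut capacity equals the max flow.
In the residual graph, reachable from Hall: {Hall, C2, Lobby, C3, C1}.
Min-cut edges: Hall→StairA (15), C2→C4 (2), Lobby→Exit (9), C3→C4 (4); capacity 15 + 2 + 9 + 4 = 30.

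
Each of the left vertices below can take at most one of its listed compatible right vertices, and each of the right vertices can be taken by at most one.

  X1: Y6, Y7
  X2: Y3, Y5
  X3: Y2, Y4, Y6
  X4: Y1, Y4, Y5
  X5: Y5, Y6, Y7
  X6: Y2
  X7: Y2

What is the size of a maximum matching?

6

Unit-capacity flow: source→left, listed edges, right→sink; max matching = max flow.
Augmenting path X1→Y6 (+1); matched 1.
Augmenting path X2→Y3 (+1); matched 2.
Augmenting path X3→Y2 (+1); matched 3.
Augmenting path X4→Y1 (+1); matched 4.
Augmenting path X5→Y5 (+1); matched 5.
Augmenting path X6→Y2→X3→Y4 (+1); matched 6.
No augmenting path remains; maximum matching = 6.
König certificate: {X1, X2, X3, X4, X5, Y2} is a vertex cover of size 6 (every listed pair touches it), so no matching can be larger.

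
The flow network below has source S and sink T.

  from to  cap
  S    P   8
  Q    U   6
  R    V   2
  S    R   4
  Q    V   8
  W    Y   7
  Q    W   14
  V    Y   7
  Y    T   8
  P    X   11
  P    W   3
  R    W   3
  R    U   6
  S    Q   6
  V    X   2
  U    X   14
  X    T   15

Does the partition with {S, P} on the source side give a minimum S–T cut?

Given cut capacity: 6 + 4 + 3 + 11 = 24.
Augment S→P→X→T: bottleneck 8, flow now 8.
Augment S→Q→U→X→T: bottleneck 6, flow now 14.
Augment S→R→U→X→T: bottleneck 1, flow now 15.
Augment S→R→V→Y→T: bottleneck 2, flow now 17.
Augment S→R→W→Y→T: bottleneck 1, flow now 18.
No augmenting path remains; maximum flow = 18.
In the residual graph, reachable from S: {S}.
Min-cut edges: S→P (8), S→Q (6), S→R (4); capacity 8 + 6 + 4 = 18.
Cut capacity 24 exceeds the max flow 18, so it is not minimum.

No — its capacity is 24, but the minimum cut has capacity 18.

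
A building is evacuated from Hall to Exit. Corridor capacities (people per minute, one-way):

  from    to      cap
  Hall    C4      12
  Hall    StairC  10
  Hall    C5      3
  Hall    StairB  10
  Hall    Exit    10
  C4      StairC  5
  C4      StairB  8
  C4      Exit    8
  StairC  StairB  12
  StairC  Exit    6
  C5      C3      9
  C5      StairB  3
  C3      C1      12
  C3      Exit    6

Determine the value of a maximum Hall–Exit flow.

27

Augment Hall→Exit: bottleneck 10, flow now 10.
Augment Hall→C4→Exit: bottleneck 8, flow now 18.
Augment Hall→StairC→Exit: bottleneck 6, flow now 24.
Augment Hall→C5→C3→Exit: bottleneck 3, flow now 27.
No augmenting path remains; maximum flow = 27.
In the residual graph, reachable from Hall: {Hall, C4, StairC, StairB}.
Min-cut edges: Hall→C5 (3), Hall→Exit (10), C4→Exit (8), StairC→Exit (6); capacity 3 + 10 + 8 + 6 = 27.
This cut is saturated, so no flow can exceed 27.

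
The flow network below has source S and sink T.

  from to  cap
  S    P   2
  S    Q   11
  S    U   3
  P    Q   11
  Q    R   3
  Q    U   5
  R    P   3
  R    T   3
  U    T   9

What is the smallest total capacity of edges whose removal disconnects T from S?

Augment S→U→T: bottleneck 3, flow now 3.
Augment S→Q→R→T: bottleneck 3, flow now 6.
Augment S→Q→U→T: bottleneck 5, flow now 11.
No augmenting path remains; maximum flow = 11.
By max-flow min-cut, the minimum cut capacity equals the max flow.
In the residual graph, reachable from S: {S, P, Q}.
Min-cut edges: S→U (3), Q→R (3), Q→U (5); capacity 3 + 3 + 5 = 11.

11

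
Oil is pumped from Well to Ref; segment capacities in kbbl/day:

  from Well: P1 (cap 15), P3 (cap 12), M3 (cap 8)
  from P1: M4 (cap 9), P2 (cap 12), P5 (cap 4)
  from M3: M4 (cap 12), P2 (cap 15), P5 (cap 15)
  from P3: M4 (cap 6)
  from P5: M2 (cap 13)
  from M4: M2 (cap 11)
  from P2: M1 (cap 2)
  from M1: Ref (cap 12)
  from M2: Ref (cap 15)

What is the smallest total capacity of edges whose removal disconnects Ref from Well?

Augment Well→P1→P5→M2→Ref: bottleneck 4, flow now 4.
Augment Well→P1→M4→M2→Ref: bottleneck 9, flow now 13.
Augment Well→P1→P2→M1→Ref: bottleneck 2, flow now 15.
Augment Well→M3→P5→M2→Ref: bottleneck 2, flow now 17.
No augmenting path remains; maximum flow = 17.
By max-flow min-cut, the minimum cut capacity equals the max flow.
In the residual graph, reachable from Well: {Well, P1, M3, P3, P5, M4, P2, M2}.
Min-cut edges: P2→M1 (2), M2→Ref (15); capacity 2 + 15 = 17.

17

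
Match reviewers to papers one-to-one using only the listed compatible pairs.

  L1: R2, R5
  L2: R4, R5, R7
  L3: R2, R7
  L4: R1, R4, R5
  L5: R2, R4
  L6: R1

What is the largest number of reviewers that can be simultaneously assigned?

5

Unit-capacity flow: source→left, listed edges, right→sink; max matching = max flow.
Augmenting path L1→R2 (+1); matched 1.
Augmenting path L2→R4 (+1); matched 2.
Augmenting path L3→R7 (+1); matched 3.
Augmenting path L4→R1 (+1); matched 4.
Augmenting path L5→R2→L1→R5 (+1); matched 5.
No augmenting path remains; maximum matching = 5.
König certificate: {R1, R2, R4, R5, R7} is a vertex cover of size 5 (every listed pair touches it), so no matching can be larger.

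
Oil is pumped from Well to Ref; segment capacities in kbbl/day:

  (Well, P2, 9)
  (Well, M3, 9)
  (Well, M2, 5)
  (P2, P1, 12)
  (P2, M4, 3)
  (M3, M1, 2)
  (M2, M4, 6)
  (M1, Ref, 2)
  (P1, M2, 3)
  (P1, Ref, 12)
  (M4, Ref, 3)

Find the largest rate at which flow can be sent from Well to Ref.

14

Augment Well→P2→P1→Ref: bottleneck 9, flow now 9.
Augment Well→M3→M1→Ref: bottleneck 2, flow now 11.
Augment Well→M2→M4→Ref: bottleneck 3, flow now 14.
No augmenting path remains; maximum flow = 14.
In the residual graph, reachable from Well: {Well, M3, M2, M4}.
Min-cut edges: Well→P2 (9), M3→M1 (2), M4→Ref (3); capacity 9 + 2 + 3 = 14.
This cut is saturated, so no flow can exceed 14.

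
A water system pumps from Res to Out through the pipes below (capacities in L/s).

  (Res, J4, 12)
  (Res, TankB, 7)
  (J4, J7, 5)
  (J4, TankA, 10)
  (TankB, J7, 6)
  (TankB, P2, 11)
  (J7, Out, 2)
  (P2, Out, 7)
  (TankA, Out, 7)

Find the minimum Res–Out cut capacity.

16

Augment Res→J4→J7→Out: bottleneck 2, flow now 2.
Augment Res→J4→TankA→Out: bottleneck 7, flow now 9.
Augment Res→TankB→P2→Out: bottleneck 7, flow now 16.
No augmenting path remains; maximum flow = 16.
By max-flow min-cut, the minimum cut capacity equals the max flow.
In the residual graph, reachable from Res: {Res, J4, J7, TankA}.
Min-cut edges: Res→TankB (7), J7→Out (2), TankA→Out (7); capacity 7 + 2 + 7 = 16.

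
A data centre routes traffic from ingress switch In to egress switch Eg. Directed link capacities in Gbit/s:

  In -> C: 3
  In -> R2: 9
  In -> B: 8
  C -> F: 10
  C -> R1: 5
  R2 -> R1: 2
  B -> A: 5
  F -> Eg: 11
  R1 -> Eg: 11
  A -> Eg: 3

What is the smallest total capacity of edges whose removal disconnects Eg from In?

8

Augment In→C→F→Eg: bottleneck 3, flow now 3.
Augment In→R2→R1→Eg: bottleneck 2, flow now 5.
Augment In→B→A→Eg: bottleneck 3, flow now 8.
No augmenting path remains; maximum flow = 8.
By max-flow min-cut, the minimum cut capacity equals the max flow.
In the residual graph, reachable from In: {In, R2, B, A}.
Min-cut edges: In→C (3), R2→R1 (2), A→Eg (3); capacity 3 + 2 + 3 = 8.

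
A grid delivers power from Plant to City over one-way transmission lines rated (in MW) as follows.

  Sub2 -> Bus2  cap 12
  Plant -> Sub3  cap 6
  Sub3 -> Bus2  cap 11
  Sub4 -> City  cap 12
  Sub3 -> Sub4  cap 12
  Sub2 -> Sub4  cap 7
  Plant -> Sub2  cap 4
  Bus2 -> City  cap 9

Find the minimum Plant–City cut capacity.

10

Augment Plant→Sub2→Bus2→City: bottleneck 4, flow now 4.
Augment Plant→Sub3→Bus2→City: bottleneck 5, flow now 9.
Augment Plant→Sub3→Sub4→City: bottleneck 1, flow now 10.
No augmenting path remains; maximum flow = 10.
By max-flow min-cut, the minimum cut capacity equals the max flow.
In the residual graph, reachable from Plant: {Plant}.
Min-cut edges: Plant→Sub2 (4), Plant→Sub3 (6); capacity 4 + 6 = 10.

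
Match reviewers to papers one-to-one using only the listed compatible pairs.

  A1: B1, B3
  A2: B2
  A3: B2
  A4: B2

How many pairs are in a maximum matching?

2

Unit-capacity flow: source→left, listed edges, right→sink; max matching = max flow.
Augmenting path A1→B1 (+1); matched 1.
Augmenting path A2→B2 (+1); matched 2.
No augmenting path remains; maximum matching = 2.
König certificate: {A1, B2} is a vertex cover of size 2 (every listed pair touches it), so no matching can be larger.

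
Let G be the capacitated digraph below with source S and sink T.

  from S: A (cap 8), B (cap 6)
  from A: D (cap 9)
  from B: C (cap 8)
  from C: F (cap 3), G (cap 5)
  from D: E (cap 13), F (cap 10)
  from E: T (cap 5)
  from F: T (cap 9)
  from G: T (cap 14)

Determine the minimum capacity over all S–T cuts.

14

Augment S→A→D→E→T: bottleneck 5, flow now 5.
Augment S→A→D→F→T: bottleneck 3, flow now 8.
Augment S→B→C→F→T: bottleneck 3, flow now 11.
Augment S→B→C→G→T: bottleneck 3, flow now 14.
No augmenting path remains; maximum flow = 14.
By max-flow min-cut, the minimum cut capacity equals the max flow.
In the residual graph, reachable from S: {S}.
Min-cut edges: S→A (8), S→B (6); capacity 8 + 6 = 14.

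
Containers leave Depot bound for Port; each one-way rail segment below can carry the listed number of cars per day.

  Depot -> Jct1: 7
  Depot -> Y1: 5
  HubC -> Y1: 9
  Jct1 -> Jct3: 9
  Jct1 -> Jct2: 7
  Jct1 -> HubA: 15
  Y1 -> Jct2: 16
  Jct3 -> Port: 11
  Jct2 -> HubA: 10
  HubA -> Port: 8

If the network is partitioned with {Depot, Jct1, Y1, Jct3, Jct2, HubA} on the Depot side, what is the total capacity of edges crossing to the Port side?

19

Edges leaving {Depot, Jct1, Y1, Jct3, Jct2, HubA}: Jct3→Port (11), HubA→Port (8).
Cut capacity = 11 + 8 = 19.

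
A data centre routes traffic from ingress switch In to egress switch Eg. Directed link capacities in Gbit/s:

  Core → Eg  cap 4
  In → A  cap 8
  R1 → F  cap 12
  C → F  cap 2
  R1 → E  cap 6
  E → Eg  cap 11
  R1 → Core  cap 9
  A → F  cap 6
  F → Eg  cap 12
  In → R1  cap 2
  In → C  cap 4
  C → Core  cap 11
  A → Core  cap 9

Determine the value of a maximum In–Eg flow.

14

Augment In→A→Core→Eg: bottleneck 4, flow now 4.
Augment In→A→F→Eg: bottleneck 4, flow now 8.
Augment In→R1→F→Eg: bottleneck 2, flow now 10.
Augment In→C→F→Eg: bottleneck 2, flow now 12.
Augment In→C→Core→A→F→Eg: bottleneck 2, flow now 14. (uses reverse residual edge)
No augmenting path remains; maximum flow = 14.
In the residual graph, reachable from In: {In}.
Min-cut edges: In→A (8), In→R1 (2), In→C (4); capacity 8 + 2 + 4 = 14.
This cut is saturated, so no flow can exceed 14.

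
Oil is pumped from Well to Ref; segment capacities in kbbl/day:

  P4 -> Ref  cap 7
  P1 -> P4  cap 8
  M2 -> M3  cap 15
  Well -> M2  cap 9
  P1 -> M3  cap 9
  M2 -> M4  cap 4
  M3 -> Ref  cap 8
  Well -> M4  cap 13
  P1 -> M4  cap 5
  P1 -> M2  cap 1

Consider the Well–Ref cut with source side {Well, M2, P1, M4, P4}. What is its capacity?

Edges leaving {Well, M2, P1, M4, P4}: M2→M3 (15), P1→M3 (9), P4→Ref (7).
Cut capacity = 15 + 9 + 7 = 31.

31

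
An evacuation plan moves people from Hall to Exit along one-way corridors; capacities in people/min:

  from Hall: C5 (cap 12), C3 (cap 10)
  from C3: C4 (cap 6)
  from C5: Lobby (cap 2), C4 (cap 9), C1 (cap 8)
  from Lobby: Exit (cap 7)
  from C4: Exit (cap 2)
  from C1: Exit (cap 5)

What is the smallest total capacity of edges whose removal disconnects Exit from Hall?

Augment Hall→C3→C4→Exit: bottleneck 2, flow now 2.
Augment Hall→C5→Lobby→Exit: bottleneck 2, flow now 4.
Augment Hall→C5→C1→Exit: bottleneck 5, flow now 9.
No augmenting path remains; maximum flow = 9.
By max-flow min-cut, the minimum cut capacity equals the max flow.
In the residual graph, reachable from Hall: {Hall, C3, C5, C4, C1}.
Min-cut edges: C5→Lobby (2), C4→Exit (2), C1→Exit (5); capacity 2 + 2 + 5 = 9.

9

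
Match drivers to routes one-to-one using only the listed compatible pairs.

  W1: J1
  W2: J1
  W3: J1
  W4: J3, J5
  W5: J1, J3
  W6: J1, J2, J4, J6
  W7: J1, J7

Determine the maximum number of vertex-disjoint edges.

Unit-capacity flow: source→left, listed edges, right→sink; max matching = max flow.
Augmenting path W1→J1 (+1); matched 1.
Augmenting path W4→J3 (+1); matched 2.
Augmenting path W6→J2 (+1); matched 3.
Augmenting path W7→J7 (+1); matched 4.
Augmenting path W5→J3→W4→J5 (+1); matched 5.
No augmenting path remains; maximum matching = 5.
König certificate: {W4, W5, W6, W7, J1} is a vertex cover of size 5 (every listed pair touches it), so no matching can be larger.

5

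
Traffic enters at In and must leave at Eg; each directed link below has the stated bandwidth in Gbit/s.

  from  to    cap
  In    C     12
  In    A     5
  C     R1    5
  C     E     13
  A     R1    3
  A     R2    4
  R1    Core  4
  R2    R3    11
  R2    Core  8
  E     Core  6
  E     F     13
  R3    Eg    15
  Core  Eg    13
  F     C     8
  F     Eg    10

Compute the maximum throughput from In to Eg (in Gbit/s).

Augment In→C→R1→Core→Eg: bottleneck 4, flow now 4.
Augment In→C→E→Core→Eg: bottleneck 6, flow now 10.
Augment In→C→E→F→Eg: bottleneck 2, flow now 12.
Augment In→A→R2→R3→Eg: bottleneck 4, flow now 16.
Augment In→A→R1→C→E→F→Eg: bottleneck 1, flow now 17. (uses reverse residual edge)
No augmenting path remains; maximum flow = 17.
In the residual graph, reachable from In: {In}.
Min-cut edges: In→C (12), In→A (5); capacity 12 + 5 = 17.
This cut is saturated, so no flow can exceed 17.

17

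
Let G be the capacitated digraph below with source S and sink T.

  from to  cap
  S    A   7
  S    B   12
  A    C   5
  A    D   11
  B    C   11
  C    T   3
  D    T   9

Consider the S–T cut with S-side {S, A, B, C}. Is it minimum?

Given cut capacity: 11 + 3 = 14.
Augment S→A→C→T: bottleneck 3, flow now 3.
Augment S→A→D→T: bottleneck 4, flow now 7.
Augment S→B→C→A→D→T: bottleneck 3, flow now 10. (uses reverse residual edge)
No augmenting path remains; maximum flow = 10.
In the residual graph, reachable from S: {S, B, C}.
Min-cut edges: S→A (7), C→T (3); capacity 7 + 3 = 10.
Cut capacity 14 exceeds the max flow 10, so it is not minimum.

No — its capacity is 14, but the minimum cut has capacity 10.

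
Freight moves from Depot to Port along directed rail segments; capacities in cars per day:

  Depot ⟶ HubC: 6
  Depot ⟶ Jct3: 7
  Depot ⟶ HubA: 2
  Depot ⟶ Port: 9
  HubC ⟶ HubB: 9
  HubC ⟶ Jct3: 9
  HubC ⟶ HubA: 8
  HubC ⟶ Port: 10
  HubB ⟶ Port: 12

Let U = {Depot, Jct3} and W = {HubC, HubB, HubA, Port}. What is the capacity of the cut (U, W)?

17

Edges leaving {Depot, Jct3}: Depot→HubC (6), Depot→HubA (2), Depot→Port (9).
Cut capacity = 6 + 2 + 9 = 17.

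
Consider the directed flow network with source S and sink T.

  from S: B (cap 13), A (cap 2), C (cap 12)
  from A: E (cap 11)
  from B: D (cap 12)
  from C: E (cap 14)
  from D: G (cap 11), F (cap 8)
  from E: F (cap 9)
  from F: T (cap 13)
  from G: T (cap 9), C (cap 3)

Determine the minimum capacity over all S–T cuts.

21

Augment S→A→E→F→T: bottleneck 2, flow now 2.
Augment S→B→D→F→T: bottleneck 8, flow now 10.
Augment S→B→D→G→T: bottleneck 4, flow now 14.
Augment S→C→E→F→T: bottleneck 3, flow now 17.
Augment S→C→E→F→D→G→T: bottleneck 4, flow now 21. (uses reverse residual edge)
No augmenting path remains; maximum flow = 21.
By max-flow min-cut, the minimum cut capacity equals the max flow.
In the residual graph, reachable from S: {S, A, B, C, E}.
Min-cut edges: B→D (12), E→F (9); capacity 12 + 9 = 21.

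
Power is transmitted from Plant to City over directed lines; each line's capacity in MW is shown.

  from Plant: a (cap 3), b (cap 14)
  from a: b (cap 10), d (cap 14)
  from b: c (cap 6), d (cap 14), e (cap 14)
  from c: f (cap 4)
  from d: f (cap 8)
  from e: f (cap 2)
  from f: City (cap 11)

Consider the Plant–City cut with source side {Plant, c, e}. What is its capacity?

23

Edges leaving {Plant, c, e}: Plant→a (3), Plant→b (14), c→f (4), e→f (2).
Cut capacity = 3 + 14 + 4 + 2 = 23.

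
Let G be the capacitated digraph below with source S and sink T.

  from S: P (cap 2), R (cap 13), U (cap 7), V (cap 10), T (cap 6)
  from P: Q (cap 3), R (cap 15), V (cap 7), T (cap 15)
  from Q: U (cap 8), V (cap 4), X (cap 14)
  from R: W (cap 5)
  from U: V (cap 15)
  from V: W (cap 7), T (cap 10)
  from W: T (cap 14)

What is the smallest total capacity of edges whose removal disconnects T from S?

Augment S→T: bottleneck 6, flow now 6.
Augment S→P→T: bottleneck 2, flow now 8.
Augment S→V→T: bottleneck 10, flow now 18.
Augment S→R→W→T: bottleneck 5, flow now 23.
Augment S→U→V→W→T: bottleneck 7, flow now 30.
No augmenting path remains; maximum flow = 30.
By max-flow min-cut, the minimum cut capacity equals the max flow.
In the residual graph, reachable from S: {S, R}.
Min-cut edges: S→P (2), S→U (7), S→V (10), S→T (6), R→W (5); capacity 2 + 7 + 10 + 6 + 5 = 30.

30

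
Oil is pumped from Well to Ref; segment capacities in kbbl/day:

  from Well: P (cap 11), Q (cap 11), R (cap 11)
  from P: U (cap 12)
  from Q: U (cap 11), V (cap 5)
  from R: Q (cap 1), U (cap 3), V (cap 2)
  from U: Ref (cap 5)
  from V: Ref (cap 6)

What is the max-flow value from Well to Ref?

Augment Well→P→U→Ref: bottleneck 5, flow now 5.
Augment Well→Q→V→Ref: bottleneck 5, flow now 10.
Augment Well→R→V→Ref: bottleneck 1, flow now 11.
No augmenting path remains; maximum flow = 11.
In the residual graph, reachable from Well: {Well, P, Q, R, U, V}.
Min-cut edges: U→Ref (5), V→Ref (6); capacity 5 + 6 = 11.
This cut is saturated, so no flow can exceed 11.

11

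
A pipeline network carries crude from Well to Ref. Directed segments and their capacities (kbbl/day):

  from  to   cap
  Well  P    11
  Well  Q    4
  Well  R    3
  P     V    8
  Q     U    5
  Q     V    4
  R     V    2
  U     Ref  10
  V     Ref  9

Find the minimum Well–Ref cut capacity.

13

Augment Well→P→V→Ref: bottleneck 8, flow now 8.
Augment Well→Q→U→Ref: bottleneck 4, flow now 12.
Augment Well→R→V→Ref: bottleneck 1, flow now 13.
No augmenting path remains; maximum flow = 13.
By max-flow min-cut, the minimum cut capacity equals the max flow.
In the residual graph, reachable from Well: {Well, P, R, V}.
Min-cut edges: Well→Q (4), V→Ref (9); capacity 4 + 9 = 13.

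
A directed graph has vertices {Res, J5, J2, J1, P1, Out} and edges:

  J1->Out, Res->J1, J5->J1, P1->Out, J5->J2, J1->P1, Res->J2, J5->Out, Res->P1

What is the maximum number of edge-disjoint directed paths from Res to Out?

2

Assign every edge capacity 1; by Menger, the answer equals the max flow.
Path Res→J1→Out (+1); total 1.
Path Res→P1→Out (+1); total 2.
No residual Res→Out path; max flow = 2.
Certifying cut of size 2: {Res→J1, Res→P1}.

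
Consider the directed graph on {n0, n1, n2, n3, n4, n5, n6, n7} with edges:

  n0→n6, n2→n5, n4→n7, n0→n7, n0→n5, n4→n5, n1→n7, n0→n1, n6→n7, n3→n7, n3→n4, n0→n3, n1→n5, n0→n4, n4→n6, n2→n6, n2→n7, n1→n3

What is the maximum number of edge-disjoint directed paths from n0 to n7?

Assign every edge capacity 1; by Menger, the answer equals the max flow.
Path n0→n7 (+1); total 1.
Path n0→n1→n7 (+1); total 2.
Path n0→n3→n7 (+1); total 3.
Path n0→n4→n7 (+1); total 4.
Path n0→n6→n7 (+1); total 5.
No residual n0→n7 path; max flow = 5.
Certifying cut of size 5: {n0→n1, n0→n3, n0→n4, n0→n6, n0→n7}.

5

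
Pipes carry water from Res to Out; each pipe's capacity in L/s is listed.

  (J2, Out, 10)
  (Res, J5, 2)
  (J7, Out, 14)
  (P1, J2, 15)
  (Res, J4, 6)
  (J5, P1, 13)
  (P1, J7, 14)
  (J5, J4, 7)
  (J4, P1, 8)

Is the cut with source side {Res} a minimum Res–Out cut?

Given cut capacity: 6 + 2 = 8.
Augment Res→J4→P1→J7→Out: bottleneck 6, flow now 6.
Augment Res→J5→P1→J7→Out: bottleneck 2, flow now 8.
No augmenting path remains; maximum flow = 8.
Cut capacity 8 equals the max flow, so it is a minimum cut.

Yes — it is a minimum cut (capacity 8).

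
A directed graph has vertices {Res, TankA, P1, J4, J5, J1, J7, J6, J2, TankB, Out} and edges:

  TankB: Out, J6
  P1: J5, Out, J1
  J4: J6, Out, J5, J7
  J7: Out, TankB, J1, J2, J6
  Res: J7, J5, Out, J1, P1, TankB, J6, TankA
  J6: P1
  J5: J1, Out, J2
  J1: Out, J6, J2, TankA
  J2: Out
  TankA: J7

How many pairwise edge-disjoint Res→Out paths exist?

Assign every edge capacity 1; by Menger, the answer equals the max flow.
Path Res→Out (+1); total 1.
Path Res→P1→Out (+1); total 2.
Path Res→J5→Out (+1); total 3.
Path Res→J1→Out (+1); total 4.
Path Res→J7→Out (+1); total 5.
Path Res→TankB→Out (+1); total 6.
Path Res→TankA→J7→J2→Out (+1); total 7.
No residual Res→Out path; max flow = 7.
Certifying cut of size 7: {J1→Out, J2→Out, J5→Out, J7→Out, P1→Out, Res→Out, TankB→Out}.

7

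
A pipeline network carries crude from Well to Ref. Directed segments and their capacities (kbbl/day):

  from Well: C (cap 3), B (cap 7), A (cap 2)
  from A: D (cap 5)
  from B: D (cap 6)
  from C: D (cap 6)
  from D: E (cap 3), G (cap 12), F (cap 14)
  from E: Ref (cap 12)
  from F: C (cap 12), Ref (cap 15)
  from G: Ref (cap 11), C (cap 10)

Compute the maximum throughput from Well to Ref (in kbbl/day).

11

Augment Well→A→D→E→Ref: bottleneck 2, flow now 2.
Augment Well→B→D→E→Ref: bottleneck 1, flow now 3.
Augment Well→B→D→F→Ref: bottleneck 5, flow now 8.
Augment Well→C→D→F→Ref: bottleneck 3, flow now 11.
No augmenting path remains; maximum flow = 11.
In the residual graph, reachable from Well: {Well, B}.
Min-cut edges: Well→A (2), Well→C (3), B→D (6); capacity 2 + 3 + 6 = 11.
This cut is saturated, so no flow can exceed 11.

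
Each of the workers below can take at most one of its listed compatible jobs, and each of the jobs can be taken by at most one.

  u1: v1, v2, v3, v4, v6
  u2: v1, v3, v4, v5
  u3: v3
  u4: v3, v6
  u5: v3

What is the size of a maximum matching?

Unit-capacity flow: source→left, listed edges, right→sink; max matching = max flow.
Augmenting path u1→v1 (+1); matched 1.
Augmenting path u2→v3 (+1); matched 2.
Augmenting path u4→v6 (+1); matched 3.
Augmenting path u3→v3→u2→v4 (+1); matched 4.
No augmenting path remains; maximum matching = 4.
König certificate: {u1, u2, u4, v3} is a vertex cover of size 4 (every listed pair touches it), so no matching can be larger.

4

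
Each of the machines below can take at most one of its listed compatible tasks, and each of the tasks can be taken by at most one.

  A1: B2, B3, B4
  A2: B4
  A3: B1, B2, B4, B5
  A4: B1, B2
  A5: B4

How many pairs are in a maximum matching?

Unit-capacity flow: source→left, listed edges, right→sink; max matching = max flow.
Augmenting path A1→B2 (+1); matched 1.
Augmenting path A2→B4 (+1); matched 2.
Augmenting path A3→B1 (+1); matched 3.
Augmenting path A4→B1→A3→B5 (+1); matched 4.
No augmenting path remains; maximum matching = 4.
König certificate: {A1, A3, A4, B4} is a vertex cover of size 4 (every listed pair touches it), so no matching can be larger.

4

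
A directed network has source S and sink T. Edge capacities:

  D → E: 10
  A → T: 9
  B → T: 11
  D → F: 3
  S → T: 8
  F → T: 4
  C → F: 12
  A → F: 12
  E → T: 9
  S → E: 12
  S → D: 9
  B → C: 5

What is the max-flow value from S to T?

20

Augment S→T: bottleneck 8, flow now 8.
Augment S→E→T: bottleneck 9, flow now 17.
Augment S→D→F→T: bottleneck 3, flow now 20.
No augmenting path remains; maximum flow = 20.
In the residual graph, reachable from S: {S, D, E}.
Min-cut edges: S→T (8), D→F (3), E→T (9); capacity 8 + 3 + 9 = 20.
This cut is saturated, so no flow can exceed 20.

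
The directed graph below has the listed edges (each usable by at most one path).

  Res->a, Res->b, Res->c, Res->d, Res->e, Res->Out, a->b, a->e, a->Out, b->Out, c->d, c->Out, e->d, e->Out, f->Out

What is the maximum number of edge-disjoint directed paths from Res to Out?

Assign every edge capacity 1; by Menger, the answer equals the max flow.
Path Res→Out (+1); total 1.
Path Res→a→Out (+1); total 2.
Path Res→b→Out (+1); total 3.
Path Res→c→Out (+1); total 4.
Path Res→e→Out (+1); total 5.
No residual Res→Out path; max flow = 5.
Certifying cut of size 5: {Res→Out, Res→a, Res→b, Res→c, Res→e}.

5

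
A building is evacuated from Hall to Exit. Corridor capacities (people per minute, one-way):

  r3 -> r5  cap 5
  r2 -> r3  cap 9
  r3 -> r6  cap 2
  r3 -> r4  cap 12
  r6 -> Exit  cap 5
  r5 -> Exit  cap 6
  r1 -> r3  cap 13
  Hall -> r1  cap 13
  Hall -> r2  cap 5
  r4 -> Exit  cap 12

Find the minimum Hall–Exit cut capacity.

Augment Hall→r1→r3→r4→Exit: bottleneck 12, flow now 12.
Augment Hall→r1→r3→r5→Exit: bottleneck 1, flow now 13.
Augment Hall→r2→r3→r5→Exit: bottleneck 4, flow now 17.
Augment Hall→r2→r3→r6→Exit: bottleneck 1, flow now 18.
No augmenting path remains; maximum flow = 18.
By max-flow min-cut, the minimum cut capacity equals the max flow.
In the residual graph, reachable from Hall: {Hall}.
Min-cut edges: Hall→r1 (13), Hall→r2 (5); capacity 13 + 5 = 18.

18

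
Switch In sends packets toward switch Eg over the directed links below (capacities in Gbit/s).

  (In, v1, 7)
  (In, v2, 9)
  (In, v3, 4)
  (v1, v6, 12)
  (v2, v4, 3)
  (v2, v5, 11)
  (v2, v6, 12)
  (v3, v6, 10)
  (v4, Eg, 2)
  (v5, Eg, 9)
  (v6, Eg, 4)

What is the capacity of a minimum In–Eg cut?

13

Augment In→v1→v6→Eg: bottleneck 4, flow now 4.
Augment In→v2→v4→Eg: bottleneck 2, flow now 6.
Augment In→v2→v5→Eg: bottleneck 7, flow now 13.
No augmenting path remains; maximum flow = 13.
By max-flow min-cut, the minimum cut capacity equals the max flow.
In the residual graph, reachable from In: {In, v1, v3, v6}.
Min-cut edges: In→v2 (9), v6→Eg (4); capacity 9 + 4 = 13.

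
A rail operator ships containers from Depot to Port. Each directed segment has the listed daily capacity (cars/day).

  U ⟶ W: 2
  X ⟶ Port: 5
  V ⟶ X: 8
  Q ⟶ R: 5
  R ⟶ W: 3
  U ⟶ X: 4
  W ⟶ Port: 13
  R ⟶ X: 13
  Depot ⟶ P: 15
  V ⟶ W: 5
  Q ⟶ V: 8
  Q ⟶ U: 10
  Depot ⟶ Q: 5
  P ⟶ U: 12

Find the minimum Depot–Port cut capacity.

11

Augment Depot→P→U→W→Port: bottleneck 2, flow now 2.
Augment Depot→P→U→X→Port: bottleneck 4, flow now 6.
Augment Depot→Q→R→W→Port: bottleneck 3, flow now 9.
Augment Depot→Q→R→X→Port: bottleneck 1, flow now 10.
Augment Depot→Q→V→W→Port: bottleneck 1, flow now 11.
No augmenting path remains; maximum flow = 11.
By max-flow min-cut, the minimum cut capacity equals the max flow.
In the residual graph, reachable from Depot: {Depot, P, U}.
Min-cut edges: Depot→Q (5), U→W (2), U→X (4); capacity 5 + 2 + 4 = 11.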